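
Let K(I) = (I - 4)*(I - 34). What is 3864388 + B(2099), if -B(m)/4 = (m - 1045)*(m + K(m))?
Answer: -18244138796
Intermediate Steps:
K(I) = (-34 + I)*(-4 + I) (K(I) = (-4 + I)*(-34 + I) = (-34 + I)*(-4 + I))
B(m) = -4*(-1045 + m)*(136 + m² - 37*m) (B(m) = -4*(m - 1045)*(m + (136 + m² - 38*m)) = -4*(-1045 + m)*(136 + m² - 37*m))
3864388 + B(2099) = 3864388 + (568480 - 155204*2099 - 4*2099³ + 4328*2099²) = 3864388 + (568480 - 325773196 - 4*9247776299 + 4328*4405801) = 3864388 + (568480 - 325773196 - 36991105196 + 19068306728) = 3864388 - 18248003184 = -18244138796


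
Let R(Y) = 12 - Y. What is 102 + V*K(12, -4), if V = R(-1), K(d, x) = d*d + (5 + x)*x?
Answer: 1922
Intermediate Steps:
K(d, x) = d² + x*(5 + x)
V = 13 (V = 12 - 1*(-1) = 12 + 1 = 13)
102 + V*K(12, -4) = 102 + 13*(12² + (-4)² + 5*(-4)) = 102 + 13*(144 + 16 - 20) = 102 + 13*140 = 102 + 1820 = 1922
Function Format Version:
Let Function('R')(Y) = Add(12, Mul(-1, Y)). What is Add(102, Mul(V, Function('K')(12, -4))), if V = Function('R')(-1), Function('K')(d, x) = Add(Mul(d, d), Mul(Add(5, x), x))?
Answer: 1922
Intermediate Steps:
Function('K')(d, x) = Add(Pow(d, 2), Mul(x, Add(5, x)))
V = 13 (V = Add(12, Mul(-1, -1)) = Add(12, 1) = 13)
Add(102, Mul(V, Function('K')(12, -4))) = Add(102, Mul(13, Add(Pow(12, 2), Pow(-4, 2), Mul(5, -4)))) = Add(102, Mul(13, Add(144, 16, -20))) = Add(102, Mul(13, 140)) = Add(102, 1820) = 1922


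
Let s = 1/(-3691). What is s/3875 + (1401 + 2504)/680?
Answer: 11170349989/1945157000 ≈ 5.7426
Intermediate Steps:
s = -1/3691 ≈ -0.00027093
s/3875 + (1401 + 2504)/680 = -1/3691/3875 + (1401 + 2504)/680 = -1/3691*1/3875 + 3905*(1/680) = -1/14302625 + 781/136 = 11170349989/1945157000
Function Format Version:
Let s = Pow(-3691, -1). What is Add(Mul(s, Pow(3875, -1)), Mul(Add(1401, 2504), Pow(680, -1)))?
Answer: Rational(11170349989, 1945157000) ≈ 5.7426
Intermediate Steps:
s = Rational(-1, 3691) ≈ -0.00027093
Add(Mul(s, Pow(3875, -1)), Mul(Add(1401, 2504), Pow(680, -1))) = Add(Mul(Rational(-1, 3691), Pow(3875, -1)), Mul(Add(1401, 2504), Pow(680, -1))) = Add(Mul(Rational(-1, 3691), Rational(1, 3875)), Mul(3905, Rational(1, 680))) = Add(Rational(-1, 14302625), Rational(781, 136)) = Rational(11170349989, 1945157000)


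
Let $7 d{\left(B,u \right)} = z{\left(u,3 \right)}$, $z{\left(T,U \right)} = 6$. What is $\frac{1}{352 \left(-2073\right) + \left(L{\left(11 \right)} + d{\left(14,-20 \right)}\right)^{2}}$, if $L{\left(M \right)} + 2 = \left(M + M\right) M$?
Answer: $- \frac{49}{32912508} \approx -1.4888 \cdot 10^{-6}$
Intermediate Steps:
$d{\left(B,u \right)} = \frac{6}{7}$ ($d{\left(B,u \right)} = \frac{1}{7} \cdot 6 = \frac{6}{7}$)
$L{\left(M \right)} = -2 + 2 M^{2}$ ($L{\left(M \right)} = -2 + \left(M + M\right) M = -2 + 2 M M = -2 + 2 M^{2}$)
$\frac{1}{352 \left(-2073\right) + \left(L{\left(11 \right)} + d{\left(14,-20 \right)}\right)^{2}} = \frac{1}{352 \left(-2073\right) + \left(\left(-2 + 2 \cdot 11^{2}\right) + \frac{6}{7}\right)^{2}} = \frac{1}{-729696 + \left(\left(-2 + 2 \cdot 121\right) + \frac{6}{7}\right)^{2}} = \frac{1}{-729696 + \left(\left(-2 + 242\right) + \frac{6}{7}\right)^{2}} = \frac{1}{-729696 + \left(240 + \frac{6}{7}\right)^{2}} = \frac{1}{-729696 + \left(\frac{1686}{7}\right)^{2}} = \frac{1}{-729696 + \frac{2842596}{49}} = \frac{1}{- \frac{32912508}{49}} = - \frac{49}{32912508}$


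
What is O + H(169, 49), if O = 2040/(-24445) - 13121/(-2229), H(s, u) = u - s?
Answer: -1244470583/10897581 ≈ -114.20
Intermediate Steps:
O = 63239137/10897581 (O = 2040*(-1/24445) - 13121*(-1/2229) = -408/4889 + 13121/2229 = 63239137/10897581 ≈ 5.8030)
O + H(169, 49) = 63239137/10897581 + (49 - 1*169) = 63239137/10897581 + (49 - 169) = 63239137/10897581 - 120 = -1244470583/10897581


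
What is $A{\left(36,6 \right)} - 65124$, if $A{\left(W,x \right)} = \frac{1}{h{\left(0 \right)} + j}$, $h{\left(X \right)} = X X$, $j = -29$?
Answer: $- \frac{1888597}{29} \approx -65124.0$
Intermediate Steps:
$h{\left(X \right)} = X^{2}$
$A{\left(W,x \right)} = - \frac{1}{29}$ ($A{\left(W,x \right)} = \frac{1}{0^{2} - 29} = \frac{1}{0 - 29} = \frac{1}{-29} = - \frac{1}{29}$)
$A{\left(36,6 \right)} - 65124 = - \frac{1}{29} - 65124 = - \frac{1888597}{29}$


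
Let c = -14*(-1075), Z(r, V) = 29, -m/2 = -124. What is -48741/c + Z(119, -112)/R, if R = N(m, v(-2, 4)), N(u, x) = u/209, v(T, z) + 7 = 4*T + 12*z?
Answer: 5652163/266600 ≈ 21.201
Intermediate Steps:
m = 248 (m = -2*(-124) = 248)
v(T, z) = -7 + 4*T + 12*z (v(T, z) = -7 + (4*T + 12*z) = -7 + 4*T + 12*z)
c = 15050
N(u, x) = u/209 (N(u, x) = u*(1/209) = u/209)
R = 248/209 (R = (1/209)*248 = 248/209 ≈ 1.1866)
-48741/c + Z(119, -112)/R = -48741/15050 + 29/(248/209) = -48741*1/15050 + 29*(209/248) = -6963/2150 + 6061/248 = 5652163/266600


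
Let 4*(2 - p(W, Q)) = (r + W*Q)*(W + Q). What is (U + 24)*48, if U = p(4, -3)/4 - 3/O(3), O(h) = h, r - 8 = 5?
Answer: 1125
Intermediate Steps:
r = 13 (r = 8 + 5 = 13)
p(W, Q) = 2 - (13 + Q*W)*(Q + W)/4 (p(W, Q) = 2 - (13 + W*Q)*(W + Q)/4 = 2 - (13 + Q*W)*(Q + W)/4)
U = -9/16 (U = (2 - 13/4*(-3) - 13/4*4 - ¼*(-3)*4² - ¼*4*(-3)²)/4 - 3/3 = (2 + 39/4 - 13 - ¼*(-3)*16 - ¼*4*9)*(¼) - 3*⅓ = (2 + 39/4 - 13 + 12 - 9)*(¼) - 1 = (7/4)*(¼) - 1 = 7/16 - 1 = -9/16 ≈ -0.56250)
(U + 24)*48 = (-9/16 + 24)*48 = (375/16)*48 = 1125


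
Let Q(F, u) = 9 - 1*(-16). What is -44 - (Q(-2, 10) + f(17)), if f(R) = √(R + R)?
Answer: -69 - √34 ≈ -74.831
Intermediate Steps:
Q(F, u) = 25 (Q(F, u) = 9 + 16 = 25)
f(R) = √2*√R (f(R) = √(2*R) = √2*√R)
-44 - (Q(-2, 10) + f(17)) = -44 - (25 + √2*√17) = -44 - (25 + √34) = -44 + (-25 - √34) = -69 - √34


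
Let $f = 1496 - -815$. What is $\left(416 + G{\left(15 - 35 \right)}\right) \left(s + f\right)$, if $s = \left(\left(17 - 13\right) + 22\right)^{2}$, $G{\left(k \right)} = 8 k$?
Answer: $764672$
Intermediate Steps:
$f = 2311$ ($f = 1496 + 815 = 2311$)
$s = 676$ ($s = \left(4 + 22\right)^{2} = 26^{2} = 676$)
$\left(416 + G{\left(15 - 35 \right)}\right) \left(s + f\right) = \left(416 + 8 \left(15 - 35\right)\right) \left(676 + 2311\right) = \left(416 + 8 \left(15 - 35\right)\right) 2987 = \left(416 + 8 \left(-20\right)\right) 2987 = \left(416 - 160\right) 2987 = 256 \cdot 2987 = 764672$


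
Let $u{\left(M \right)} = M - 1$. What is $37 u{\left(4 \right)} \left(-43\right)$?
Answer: $-4773$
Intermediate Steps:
$u{\left(M \right)} = -1 + M$
$37 u{\left(4 \right)} \left(-43\right) = 37 \left(-1 + 4\right) \left(-43\right) = 37 \cdot 3 \left(-43\right) = 111 \left(-43\right) = -4773$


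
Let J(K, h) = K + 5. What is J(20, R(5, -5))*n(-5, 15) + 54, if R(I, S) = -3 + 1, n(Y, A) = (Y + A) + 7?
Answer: 479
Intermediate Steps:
n(Y, A) = 7 + A + Y (n(Y, A) = (A + Y) + 7 = 7 + A + Y)
R(I, S) = -2
J(K, h) = 5 + K
J(20, R(5, -5))*n(-5, 15) + 54 = (5 + 20)*(7 + 15 - 5) + 54 = 25*17 + 54 = 425 + 54 = 479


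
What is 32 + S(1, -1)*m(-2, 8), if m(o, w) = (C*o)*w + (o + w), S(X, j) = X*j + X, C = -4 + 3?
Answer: 32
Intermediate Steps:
C = -1
S(X, j) = X + X*j
m(o, w) = o + w - o*w (m(o, w) = (-o)*w + (o + w) = -o*w + (o + w) = o + w - o*w)
32 + S(1, -1)*m(-2, 8) = 32 + (1*(1 - 1))*(-2 + 8 - 1*(-2)*8) = 32 + (1*0)*(-2 + 8 + 16) = 32 + 0*22 = 32 + 0 = 32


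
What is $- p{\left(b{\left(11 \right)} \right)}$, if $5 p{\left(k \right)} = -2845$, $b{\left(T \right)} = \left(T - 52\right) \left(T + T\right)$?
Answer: $569$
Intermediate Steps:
$b{\left(T \right)} = 2 T \left(-52 + T\right)$ ($b{\left(T \right)} = \left(-52 + T\right) 2 T = 2 T \left(-52 + T\right)$)
$p{\left(k \right)} = -569$ ($p{\left(k \right)} = \frac{1}{5} \left(-2845\right) = -569$)
$- p{\left(b{\left(11 \right)} \right)} = \left(-1\right) \left(-569\right) = 569$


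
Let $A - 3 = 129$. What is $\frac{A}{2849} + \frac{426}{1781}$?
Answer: $\frac{131706}{461279} \approx 0.28552$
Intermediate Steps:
$A = 132$ ($A = 3 + 129 = 132$)
$\frac{A}{2849} + \frac{426}{1781} = \frac{132}{2849} + \frac{426}{1781} = 132 \cdot \frac{1}{2849} + 426 \cdot \frac{1}{1781} = \frac{12}{259} + \frac{426}{1781} = \frac{131706}{461279}$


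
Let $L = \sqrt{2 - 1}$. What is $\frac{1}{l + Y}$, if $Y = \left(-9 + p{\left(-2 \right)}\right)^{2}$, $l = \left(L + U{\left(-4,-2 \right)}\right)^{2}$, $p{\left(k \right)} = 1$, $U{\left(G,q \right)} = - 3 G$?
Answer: $\frac{1}{233} \approx 0.0042918$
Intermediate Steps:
$L = 1$ ($L = \sqrt{1} = 1$)
$l = 169$ ($l = \left(1 - -12\right)^{2} = \left(1 + 12\right)^{2} = 13^{2} = 169$)
$Y = 64$ ($Y = \left(-9 + 1\right)^{2} = \left(-8\right)^{2} = 64$)
$\frac{1}{l + Y} = \frac{1}{169 + 64} = \frac{1}{233}$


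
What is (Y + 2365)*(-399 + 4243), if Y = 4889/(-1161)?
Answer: 10535927344/1161 ≈ 9.0749e+6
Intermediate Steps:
Y = -4889/1161 (Y = 4889*(-1/1161) = -4889/1161 ≈ -4.2110)
(Y + 2365)*(-399 + 4243) = (-4889/1161 + 2365)*(-399 + 4243) = (2740876/1161)*3844 = 10535927344/1161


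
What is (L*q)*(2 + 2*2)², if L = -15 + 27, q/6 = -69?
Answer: -178848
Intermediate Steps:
q = -414 (q = 6*(-69) = -414)
L = 12
(L*q)*(2 + 2*2)² = (12*(-414))*(2 + 2*2)² = -4968*(2 + 4)² = -4968*6² = -4968*36 = -178848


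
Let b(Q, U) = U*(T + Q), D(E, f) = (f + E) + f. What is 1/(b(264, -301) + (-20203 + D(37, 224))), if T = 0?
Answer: -1/99182 ≈ -1.0082e-5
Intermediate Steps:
D(E, f) = E + 2*f (D(E, f) = (E + f) + f = E + 2*f)
b(Q, U) = Q*U (b(Q, U) = U*(0 + Q) = U*Q = Q*U)
1/(b(264, -301) + (-20203 + D(37, 224))) = 1/(264*(-301) + (-20203 + (37 + 2*224))) = 1/(-79464 + (-20203 + (37 + 448))) = 1/(-79464 + (-20203 + 485)) = 1/(-79464 - 19718) = 1/(-99182) = -1/99182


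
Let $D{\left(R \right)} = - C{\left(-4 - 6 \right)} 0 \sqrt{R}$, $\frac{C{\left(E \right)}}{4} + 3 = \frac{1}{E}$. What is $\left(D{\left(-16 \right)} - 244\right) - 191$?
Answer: $-435$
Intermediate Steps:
$C{\left(E \right)} = -12 + \frac{4}{E}$
$D{\left(R \right)} = 0$ ($D{\left(R \right)} = - (-12 + \frac{4}{-4 - 6}) 0 \sqrt{R} = - (-12 + \frac{4}{-4 - 6}) 0 = - (-12 + \frac{4}{-10}) 0 = - (-12 + 4 \left(- \frac{1}{10}\right)) 0 = - (-12 - \frac{2}{5}) 0 = \left(-1\right) \left(- \frac{62}{5}\right) 0 = \frac{62}{5} \cdot 0 = 0$)
$\left(D{\left(-16 \right)} - 244\right) - 191 = \left(0 - 244\right) - 191 = -244 - 191 = -435$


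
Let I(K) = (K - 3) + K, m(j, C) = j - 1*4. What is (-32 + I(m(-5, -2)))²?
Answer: 2809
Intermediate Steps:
m(j, C) = -4 + j (m(j, C) = j - 4 = -4 + j)
I(K) = -3 + 2*K (I(K) = (-3 + K) + K = -3 + 2*K)
(-32 + I(m(-5, -2)))² = (-32 + (-3 + 2*(-4 - 5)))² = (-32 + (-3 + 2*(-9)))² = (-32 + (-3 - 18))² = (-32 - 21)² = (-53)² = 2809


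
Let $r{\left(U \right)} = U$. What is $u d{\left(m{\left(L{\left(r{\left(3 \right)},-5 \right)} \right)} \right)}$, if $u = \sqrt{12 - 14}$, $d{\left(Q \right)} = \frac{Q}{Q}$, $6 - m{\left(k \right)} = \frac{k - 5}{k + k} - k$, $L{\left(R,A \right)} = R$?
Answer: $i \sqrt{2} \approx 1.4142 i$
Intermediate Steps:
$m{\left(k \right)} = 6 + k - \frac{-5 + k}{2 k}$ ($m{\left(k \right)} = 6 - \left(\frac{k - 5}{k + k} - k\right) = 6 - \left(\frac{-5 + k}{2 k} - k\right) = 6 - \left(- k + \frac{-5 + k}{2 k}\right) = 6 + \left(k - \frac{-5 + k}{2 k}\right) = 6 + k - \frac{-5 + k}{2 k}$)
$d{\left(Q \right)} = 1$
$u = i \sqrt{2}$ ($u = \sqrt{-2} = i \sqrt{2} \approx 1.4142 i$)
$u d{\left(m{\left(L{\left(r{\left(3 \right)},-5 \right)} \right)} \right)} = i \sqrt{2} \cdot 1 = i \sqrt{2}$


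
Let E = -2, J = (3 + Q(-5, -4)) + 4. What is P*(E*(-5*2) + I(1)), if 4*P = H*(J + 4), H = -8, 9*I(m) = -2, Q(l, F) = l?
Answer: -712/3 ≈ -237.33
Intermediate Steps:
J = 2 (J = (3 - 5) + 4 = -2 + 4 = 2)
I(m) = -2/9 (I(m) = (1/9)*(-2) = -2/9)
P = -12 (P = (-8*(2 + 4))/4 = (-8*6)/4 = (1/4)*(-48) = -12)
P*(E*(-5*2) + I(1)) = -12*(-(-10)*2 - 2/9) = -12*(-2*(-10) - 2/9) = -12*(20 - 2/9) = -12*178/9 = -712/3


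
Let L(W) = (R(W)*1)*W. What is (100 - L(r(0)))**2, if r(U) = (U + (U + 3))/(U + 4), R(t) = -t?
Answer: 2588881/256 ≈ 10113.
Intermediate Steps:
r(U) = (3 + 2*U)/(4 + U) (r(U) = (U + (3 + U))/(4 + U) = (3 + 2*U)/(4 + U))
L(W) = -W**2 (L(W) = (-W*1)*W = (-W)*W = -W**2)
(100 - L(r(0)))**2 = (100 - (-1)*((3 + 2*0)/(4 + 0))**2)**2 = (100 - (-1)*((3 + 0)/4)**2)**2 = (100 - (-1)*((1/4)*3)**2)**2 = (100 - (-1)*(3/4)**2)**2 = (100 - (-1)*9/16)**2 = (100 - 1*(-9/16))**2 = (100 + 9/16)**2 = (1609/16)**2 = 2588881/256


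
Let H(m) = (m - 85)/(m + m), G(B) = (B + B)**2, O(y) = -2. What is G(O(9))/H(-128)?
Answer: 4096/213 ≈ 19.230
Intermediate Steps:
G(B) = 4*B**2 (G(B) = (2*B)**2 = 4*B**2)
H(m) = (-85 + m)/(2*m) (H(m) = (-85 + m)/((2*m)) = (-85 + m)*(1/(2*m)) = (-85 + m)/(2*m))
G(O(9))/H(-128) = (4*(-2)**2)/(((1/2)*(-85 - 128)/(-128))) = (4*4)/(((1/2)*(-1/128)*(-213))) = 16/(213/256) = 16*(256/213) = 4096/213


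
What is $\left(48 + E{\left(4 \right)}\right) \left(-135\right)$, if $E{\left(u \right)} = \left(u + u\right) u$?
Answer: $-10800$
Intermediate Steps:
$E{\left(u \right)} = 2 u^{2}$ ($E{\left(u \right)} = 2 u u = 2 u^{2}$)
$\left(48 + E{\left(4 \right)}\right) \left(-135\right) = \left(48 + 2 \cdot 4^{2}\right) \left(-135\right) = \left(48 + 2 \cdot 16\right) \left(-135\right) = \left(48 + 32\right) \left(-135\right) = 80 \left(-135\right) = -10800$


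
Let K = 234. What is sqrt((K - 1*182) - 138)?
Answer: I*sqrt(86) ≈ 9.2736*I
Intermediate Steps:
sqrt((K - 1*182) - 138) = sqrt((234 - 1*182) - 138) = sqrt((234 - 182) - 138) = sqrt(52 - 138) = sqrt(-86) = I*sqrt(86)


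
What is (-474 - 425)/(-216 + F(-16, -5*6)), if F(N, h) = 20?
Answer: 899/196 ≈ 4.5867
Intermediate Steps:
(-474 - 425)/(-216 + F(-16, -5*6)) = (-474 - 425)/(-216 + 20) = -899/(-196) = -899*(-1/196) = 899/196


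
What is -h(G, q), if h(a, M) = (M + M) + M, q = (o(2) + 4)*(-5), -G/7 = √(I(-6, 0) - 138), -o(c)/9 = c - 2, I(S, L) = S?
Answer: 60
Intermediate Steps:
o(c) = 18 - 9*c (o(c) = -9*(c - 2) = -9*(-2 + c) = 18 - 9*c)
G = -84*I (G = -7*√(-6 - 138) = -84*I ≈ -84.0*I)
q = -20 (q = ((18 - 9*2) + 4)*(-5) = ((18 - 18) + 4)*(-5) = (0 + 4)*(-5) = 4*(-5) = -20)
h(a, M) = 3*M (h(a, M) = 2*M + M = 3*M)
-h(G, q) = -3*(-20) = -1*(-60) = 60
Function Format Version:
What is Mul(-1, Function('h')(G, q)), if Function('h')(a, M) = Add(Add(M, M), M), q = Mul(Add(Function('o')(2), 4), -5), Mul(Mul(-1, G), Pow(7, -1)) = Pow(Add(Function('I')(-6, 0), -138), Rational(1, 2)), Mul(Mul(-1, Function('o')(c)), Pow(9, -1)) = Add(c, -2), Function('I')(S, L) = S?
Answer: 60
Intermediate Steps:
Function('o')(c) = Add(18, Mul(-9, c)) (Function('o')(c) = Mul(-9, Add(c, -2)) = Mul(-9, Add(-2, c)) = Add(18, Mul(-9, c)))
G = Mul(-84, I) (G = Mul(-7, Pow(Add(-6, -138), Rational(1, 2))) = Mul(-7, Pow(-144, Rational(1, 2))) = Mul(-7, Mul(12, I)) = Mul(-84, I) ≈ Mul(-84.000, I))
q = -20 (q = Mul(Add(Add(18, Mul(-9, 2)), 4), -5) = Mul(Add(Add(18, -18), 4), -5) = Mul(Add(0, 4), -5) = Mul(4, -5) = -20)
Function('h')(a, M) = Mul(3, M) (Function('h')(a, M) = Add(Mul(2, M), M) = Mul(3, M))
Mul(-1, Function('h')(G, q)) = Mul(-1, Mul(3, -20)) = Mul(-1, -60) = 60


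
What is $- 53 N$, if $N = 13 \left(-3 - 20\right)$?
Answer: $15847$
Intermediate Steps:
$N = -299$ ($N = 13 \left(-23\right) = -299$)
$- 53 N = \left(-53\right) \left(-299\right) = 15847$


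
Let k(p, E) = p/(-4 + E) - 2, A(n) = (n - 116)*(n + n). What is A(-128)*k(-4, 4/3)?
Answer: -31232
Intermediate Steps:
A(n) = 2*n*(-116 + n) (A(n) = (-116 + n)*(2*n) = 2*n*(-116 + n))
k(p, E) = -2 + p/(-4 + E) (k(p, E) = p/(-4 + E) - 2 = -2 + p/(-4 + E))
A(-128)*k(-4, 4/3) = (2*(-128)*(-116 - 128))*((8 - 4 - 8/3)/(-4 + 4/3)) = (2*(-128)*(-244))*((8 - 4 - 8/3)/(-4 + 4*(1/3))) = 62464*((8 - 4 - 2*4/3)/(-4 + 4/3)) = 62464*((8 - 4 - 8/3)/(-8/3)) = 62464*(-3/8*4/3) = 62464*(-1/2) = -31232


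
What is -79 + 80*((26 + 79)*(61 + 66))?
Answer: 1066721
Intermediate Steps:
-79 + 80*((26 + 79)*(61 + 66)) = -79 + 80*(105*127) = -79 + 80*13335 = -79 + 1066800 = 1066721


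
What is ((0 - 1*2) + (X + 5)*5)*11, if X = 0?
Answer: 253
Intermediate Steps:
((0 - 1*2) + (X + 5)*5)*11 = ((0 - 1*2) + (0 + 5)*5)*11 = ((0 - 2) + 5*5)*11 = (-2 + 25)*11 = 23*11 = 253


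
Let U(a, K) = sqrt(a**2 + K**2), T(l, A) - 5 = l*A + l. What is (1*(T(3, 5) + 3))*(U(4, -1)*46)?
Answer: 1196*sqrt(17) ≈ 4931.2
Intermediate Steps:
T(l, A) = 5 + l + A*l (T(l, A) = 5 + (l*A + l) = 5 + (A*l + l) = 5 + (l + A*l) = 5 + l + A*l)
U(a, K) = sqrt(K**2 + a**2)
(1*(T(3, 5) + 3))*(U(4, -1)*46) = (1*((5 + 3 + 5*3) + 3))*(sqrt((-1)**2 + 4**2)*46) = (1*((5 + 3 + 15) + 3))*(sqrt(1 + 16)*46) = (1*(23 + 3))*(sqrt(17)*46) = (1*26)*(46*sqrt(17)) = 26*(46*sqrt(17)) = 1196*sqrt(17)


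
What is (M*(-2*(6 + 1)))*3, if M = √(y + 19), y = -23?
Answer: -84*I ≈ -84.0*I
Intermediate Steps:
M = 2*I (M = √(-23 + 19) = √(-4) = 2*I ≈ 2.0*I)
(M*(-2*(6 + 1)))*3 = ((2*I)*(-2*(6 + 1)))*3 = ((2*I)*(-2*7))*3 = ((2*I)*(-14))*3 = -28*I*3 = -84*I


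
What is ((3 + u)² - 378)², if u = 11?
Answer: 33124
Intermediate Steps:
((3 + u)² - 378)² = ((3 + 11)² - 378)² = (14² - 378)² = (196 - 378)² = (-182)² = 33124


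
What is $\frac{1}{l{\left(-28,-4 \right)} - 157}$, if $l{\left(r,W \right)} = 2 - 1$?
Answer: $- \frac{1}{156} \approx -0.0064103$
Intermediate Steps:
$l{\left(r,W \right)} = 1$ ($l{\left(r,W \right)} = 2 - 1 = 1$)
$\frac{1}{l{\left(-28,-4 \right)} - 157} = \frac{1}{1 - 157} = \frac{1}{-156} = - \frac{1}{156}$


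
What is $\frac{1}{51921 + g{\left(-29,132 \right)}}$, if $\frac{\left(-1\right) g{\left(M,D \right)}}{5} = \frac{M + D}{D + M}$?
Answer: $\frac{1}{51916} \approx 1.9262 \cdot 10^{-5}$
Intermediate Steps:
$g{\left(M,D \right)} = -5$ ($g{\left(M,D \right)} = - 5 \frac{M + D}{D + M} = - 5 \frac{D + M}{D + M} = \left(-5\right) 1 = -5$)
$\frac{1}{51921 + g{\left(-29,132 \right)}} = \frac{1}{51921 - 5} = \frac{1}{51916}$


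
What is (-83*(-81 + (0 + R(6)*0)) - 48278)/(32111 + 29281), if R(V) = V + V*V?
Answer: -41555/61392 ≈ -0.67688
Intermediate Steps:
R(V) = V + V²
(-83*(-81 + (0 + R(6)*0)) - 48278)/(32111 + 29281) = (-83*(-81 + (0 + (6*(1 + 6))*0)) - 48278)/(32111 + 29281) = (-83*(-81 + (0 + (6*7)*0)) - 48278)/61392 = (-83*(-81 + (0 + 42*0)) - 48278)*(1/61392) = (-83*(-81 + (0 + 0)) - 48278)*(1/61392) = (-83*(-81 + 0) - 48278)*(1/61392) = (-83*(-81) - 48278)*(1/61392) = (6723 - 48278)*(1/61392) = -41555*1/61392 = -41555/61392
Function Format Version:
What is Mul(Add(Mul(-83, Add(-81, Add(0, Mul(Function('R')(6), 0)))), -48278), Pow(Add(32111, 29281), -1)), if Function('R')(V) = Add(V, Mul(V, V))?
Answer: Rational(-41555, 61392) ≈ -0.67688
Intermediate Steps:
Function('R')(V) = Add(V, Pow(V, 2))
Mul(Add(Mul(-83, Add(-81, Add(0, Mul(Function('R')(6), 0)))), -48278), Pow(Add(32111, 29281), -1)) = Mul(Add(Mul(-83, Add(-81, Add(0, Mul(Mul(6, Add(1, 6)), 0)))), -48278), Pow(Add(32111, 29281), -1)) = Mul(Add(Mul(-83, Add(-81, Add(0, Mul(Mul(6, 7), 0)))), -48278), Pow(61392, -1)) = Mul(Add(Mul(-83, Add(-81, Add(0, Mul(42, 0)))), -48278), Rational(1, 61392)) = Mul(Add(Mul(-83, Add(-81, Add(0, 0))), -48278), Rational(1, 61392)) = Mul(Add(Mul(-83, Add(-81, 0)), -48278), Rational(1, 61392)) = Mul(Add(Mul(-83, -81), -48278), Rational(1, 61392)) = Mul(Add(6723, -48278), Rational(1, 61392)) = Mul(-41555, Rational(1, 61392)) = Rational(-41555, 61392)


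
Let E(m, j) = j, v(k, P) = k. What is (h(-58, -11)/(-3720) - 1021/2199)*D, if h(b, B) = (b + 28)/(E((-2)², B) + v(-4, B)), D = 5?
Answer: -211251/90892 ≈ -2.3242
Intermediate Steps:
h(b, B) = (28 + b)/(-4 + B) (h(b, B) = (b + 28)/(B - 4) = (28 + b)/(-4 + B))
(h(-58, -11)/(-3720) - 1021/2199)*D = (((28 - 58)/(-4 - 11))/(-3720) - 1021/2199)*5 = ((-30/(-15))*(-1/3720) - 1021*1/2199)*5 = (-1/15*(-30)*(-1/3720) - 1021/2199)*5 = (2*(-1/3720) - 1021/2199)*5 = (-1/1860 - 1021/2199)*5 = -211251/454460*5 = -211251/90892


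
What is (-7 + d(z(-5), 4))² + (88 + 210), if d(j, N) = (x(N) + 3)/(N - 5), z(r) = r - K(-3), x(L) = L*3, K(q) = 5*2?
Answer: 782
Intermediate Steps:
K(q) = 10
x(L) = 3*L
z(r) = -10 + r (z(r) = r - 1*10 = r - 10 = -10 + r)
d(j, N) = (3 + 3*N)/(-5 + N) (d(j, N) = (3*N + 3)/(N - 5) = (3 + 3*N)/(-5 + N))
(-7 + d(z(-5), 4))² + (88 + 210) = (-7 + 3*(1 + 4)/(-5 + 4))² + (88 + 210) = (-7 + 3*5/(-1))² + 298 = (-7 + 3*(-1)*5)² + 298 = (-7 - 15)² + 298 = (-22)² + 298 = 484 + 298 = 782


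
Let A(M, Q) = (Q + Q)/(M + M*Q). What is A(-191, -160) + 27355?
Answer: 830743675/30369 ≈ 27355.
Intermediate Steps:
A(M, Q) = 2*Q/(M + M*Q) (A(M, Q) = (2*Q)/(M + M*Q) = 2*Q/(M + M*Q))
A(-191, -160) + 27355 = 2*(-160)/(-191*(1 - 160)) + 27355 = 2*(-160)*(-1/191)/(-159) + 27355 = 2*(-160)*(-1/191)*(-1/159) + 27355 = -320/30369 + 27355 = 830743675/30369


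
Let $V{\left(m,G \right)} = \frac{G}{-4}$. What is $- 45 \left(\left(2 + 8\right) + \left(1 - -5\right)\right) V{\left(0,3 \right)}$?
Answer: $540$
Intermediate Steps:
$V{\left(m,G \right)} = - \frac{G}{4}$ ($V{\left(m,G \right)} = G \left(- \frac{1}{4}\right) = - \frac{G}{4}$)
$- 45 \left(\left(2 + 8\right) + \left(1 - -5\right)\right) V{\left(0,3 \right)} = - 45 \left(\left(2 + 8\right) + \left(1 - -5\right)\right) \left(\left(- \frac{1}{4}\right) 3\right) = - 45 \left(10 + \left(1 + 5\right)\right) \left(- \frac{3}{4}\right) = - 45 \left(10 + 6\right) \left(- \frac{3}{4}\right) = \left(-45\right) 16 \left(- \frac{3}{4}\right) = \left(-720\right) \left(- \frac{3}{4}\right) = 540$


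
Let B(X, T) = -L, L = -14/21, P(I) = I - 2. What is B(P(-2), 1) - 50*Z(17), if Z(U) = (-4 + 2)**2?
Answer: -598/3 ≈ -199.33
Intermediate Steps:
P(I) = -2 + I
Z(U) = 4 (Z(U) = (-2)**2 = 4)
L = -2/3 (L = -14*1/21 = -2/3 ≈ -0.66667)
B(X, T) = 2/3 (B(X, T) = -1*(-2/3) = 2/3)
B(P(-2), 1) - 50*Z(17) = 2/3 - 50*4 = 2/3 - 200 = -598/3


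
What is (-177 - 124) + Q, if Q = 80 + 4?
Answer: -217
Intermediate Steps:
Q = 84
(-177 - 124) + Q = (-177 - 124) + 84 = -301 + 84 = -217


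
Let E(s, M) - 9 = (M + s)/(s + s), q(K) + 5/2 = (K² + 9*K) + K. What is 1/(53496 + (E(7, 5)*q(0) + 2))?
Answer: 14/748627 ≈ 1.8701e-5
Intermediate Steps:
q(K) = -5/2 + K² + 10*K (q(K) = -5/2 + ((K² + 9*K) + K) = -5/2 + (K² + 10*K) = -5/2 + K² + 10*K)
E(s, M) = 9 + (M + s)/(2*s) (E(s, M) = 9 + (M + s)/(s + s) = 9 + (M + s)/((2*s)) = 9 + (M + s)*(1/(2*s)) = 9 + (M + s)/(2*s))
1/(53496 + (E(7, 5)*q(0) + 2)) = 1/(53496 + (((½)*(5 + 19*7)/7)*(-5/2 + 0² + 10*0) + 2)) = 1/(53496 + (((½)*(⅐)*(5 + 133))*(-5/2 + 0 + 0) + 2)) = 1/(53496 + (((½)*(⅐)*138)*(-5/2) + 2)) = 1/(53496 + ((69/7)*(-5/2) + 2)) = 1/(53496 + (-345/14 + 2)) = 1/(53496 - 317/14) = 1/(748627/14) = 14/748627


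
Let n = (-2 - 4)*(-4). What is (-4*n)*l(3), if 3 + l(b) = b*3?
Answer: -576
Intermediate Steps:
l(b) = -3 + 3*b (l(b) = -3 + b*3 = -3 + 3*b)
n = 24 (n = -6*(-4) = 24)
(-4*n)*l(3) = (-4*24)*(-3 + 3*3) = -96*(-3 + 9) = -96*6 = -576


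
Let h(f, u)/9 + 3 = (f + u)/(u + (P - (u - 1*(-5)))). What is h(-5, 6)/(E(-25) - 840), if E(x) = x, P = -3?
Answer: 45/1384 ≈ 0.032514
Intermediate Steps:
h(f, u) = -27 - 9*f/8 - 9*u/8 (h(f, u) = -27 + 9*((f + u)/(u + (-3 - (u - 1*(-5))))) = -27 + 9*((f + u)/(u + (-3 - (u + 5)))) = -27 + 9*((f + u)/(u + (-3 - (5 + u)))) = -27 + 9*((f + u)/(u + (-3 + (-5 - u)))) = -27 + 9*((f + u)/(u + (-8 - u))) = -27 + 9*((f + u)/(-8)) = -27 + 9*((f + u)*(-1/8)) = -27 + 9*(-f/8 - u/8) = -27 + (-9*f/8 - 9*u/8) = -27 - 9*f/8 - 9*u/8)
h(-5, 6)/(E(-25) - 840) = (-27 - 9/8*(-5) - 9/8*6)/(-25 - 840) = (-27 + 45/8 - 27/4)/(-865) = -1/865*(-225/8) = 45/1384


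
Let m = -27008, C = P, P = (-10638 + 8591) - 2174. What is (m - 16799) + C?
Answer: -48028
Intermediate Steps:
P = -4221 (P = -2047 - 2174 = -4221)
C = -4221
(m - 16799) + C = (-27008 - 16799) - 4221 = -43807 - 4221 = -48028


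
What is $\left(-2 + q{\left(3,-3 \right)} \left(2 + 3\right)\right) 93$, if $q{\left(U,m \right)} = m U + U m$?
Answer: $-8556$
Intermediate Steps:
$q{\left(U,m \right)} = 2 U m$ ($q{\left(U,m \right)} = U m + U m = 2 U m$)
$\left(-2 + q{\left(3,-3 \right)} \left(2 + 3\right)\right) 93 = \left(-2 + 2 \cdot 3 \left(-3\right) \left(2 + 3\right)\right) 93 = \left(-2 - 90\right) 93 = \left(-92\right) 93 = -8556$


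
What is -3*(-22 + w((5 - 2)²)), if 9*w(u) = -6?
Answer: 68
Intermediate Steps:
w(u) = -⅔ (w(u) = (⅑)*(-6) = -⅔)
-3*(-22 + w((5 - 2)²)) = -3*(-22 - ⅔) = -3*(-68/3) = 68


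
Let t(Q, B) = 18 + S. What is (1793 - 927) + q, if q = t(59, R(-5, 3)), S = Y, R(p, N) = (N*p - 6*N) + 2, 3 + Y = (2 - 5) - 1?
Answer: 877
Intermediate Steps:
Y = -7 (Y = -3 + ((2 - 5) - 1) = -3 + (-3 - 1) = -3 - 4 = -7)
R(p, N) = 2 - 6*N + N*p (R(p, N) = (-6*N + N*p) + 2 = 2 - 6*N + N*p)
S = -7
t(Q, B) = 11 (t(Q, B) = 18 - 7 = 11)
q = 11
(1793 - 927) + q = (1793 - 927) + 11 = 866 + 11 = 877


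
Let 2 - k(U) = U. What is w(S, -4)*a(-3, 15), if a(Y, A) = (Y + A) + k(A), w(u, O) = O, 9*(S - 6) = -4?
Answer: 4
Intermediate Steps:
S = 50/9 (S = 6 + (⅑)*(-4) = 6 - 4/9 = 50/9 ≈ 5.5556)
k(U) = 2 - U
a(Y, A) = 2 + Y (a(Y, A) = (Y + A) + (2 - A) = (A + Y) + (2 - A) = 2 + Y)
w(S, -4)*a(-3, 15) = -4*(2 - 3) = -4*(-1) = 4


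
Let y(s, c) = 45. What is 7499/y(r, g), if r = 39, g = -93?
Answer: 7499/45 ≈ 166.64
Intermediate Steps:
7499/y(r, g) = 7499/45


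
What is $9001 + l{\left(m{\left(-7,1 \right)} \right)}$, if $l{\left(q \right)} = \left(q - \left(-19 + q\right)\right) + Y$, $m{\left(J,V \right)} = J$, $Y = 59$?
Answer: $9079$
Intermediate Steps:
$l{\left(q \right)} = 78$ ($l{\left(q \right)} = \left(q - \left(-19 + q\right)\right) + 59 = 19 + 59 = 78$)
$9001 + l{\left(m{\left(-7,1 \right)} \right)} = 9001 + 78 = 9079$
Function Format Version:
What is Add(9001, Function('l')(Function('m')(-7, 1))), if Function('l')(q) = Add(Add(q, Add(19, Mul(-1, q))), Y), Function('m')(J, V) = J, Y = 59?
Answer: 9079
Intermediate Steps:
Function('l')(q) = 78 (Function('l')(q) = Add(Add(q, Add(19, Mul(-1, q))), 59) = Add(19, 59) = 78)
Add(9001, Function('l')(Function('m')(-7, 1))) = Add(9001, 78) = 9079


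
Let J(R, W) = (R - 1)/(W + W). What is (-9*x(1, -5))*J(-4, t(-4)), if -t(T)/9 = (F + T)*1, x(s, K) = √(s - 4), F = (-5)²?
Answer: -5*I*√3/42 ≈ -0.2062*I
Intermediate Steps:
F = 25
x(s, K) = √(-4 + s)
t(T) = -225 - 9*T (t(T) = -9*(25 + T) = -225 - 9*T)
J(R, W) = (-1 + R)/(2*W) (J(R, W) = (-1 + R)/((2*W)) = (-1 + R)*(1/(2*W)) = (-1 + R)/(2*W))
(-9*x(1, -5))*J(-4, t(-4)) = (-9*√(-4 + 1))*((-1 - 4)/(2*(-225 - 9*(-4)))) = (-9*I*√3)*((½)*(-5)/(-225 + 36)) = (-9*I*√3)*((½)*(-5)/(-189)) = (-9*I*√3)*((½)*(-1/189)*(-5)) = -9*I*√3*(5/378) = -5*I*√3/42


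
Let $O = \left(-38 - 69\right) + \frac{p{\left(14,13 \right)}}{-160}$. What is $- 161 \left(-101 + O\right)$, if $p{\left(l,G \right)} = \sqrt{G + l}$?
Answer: $33488 + \frac{483 \sqrt{3}}{160} \approx 33493.0$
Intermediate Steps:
$O = -107 - \frac{3 \sqrt{3}}{160}$ ($O = \left(-38 - 69\right) + \frac{\sqrt{13 + 14}}{-160} = -107 + \sqrt{27} \left(- \frac{1}{160}\right) = -107 + 3 \sqrt{3} \left(- \frac{1}{160}\right) = -107 - \frac{3 \sqrt{3}}{160} \approx -107.03$)
$- 161 \left(-101 + O\right) = - 161 \left(-101 - \left(107 + \frac{3 \sqrt{3}}{160}\right)\right) = - 161 \left(-208 - \frac{3 \sqrt{3}}{160}\right) = 33488 + \frac{483 \sqrt{3}}{160}$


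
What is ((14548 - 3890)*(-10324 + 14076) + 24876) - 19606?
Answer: 39994086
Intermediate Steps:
((14548 - 3890)*(-10324 + 14076) + 24876) - 19606 = (10658*3752 + 24876) - 19606 = (39988816 + 24876) - 19606 = 40013692 - 19606 = 39994086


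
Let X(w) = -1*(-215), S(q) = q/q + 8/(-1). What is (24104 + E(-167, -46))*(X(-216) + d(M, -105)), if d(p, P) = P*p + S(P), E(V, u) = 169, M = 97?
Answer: -242171721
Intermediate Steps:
S(q) = -7 (S(q) = 1 + 8*(-1) = 1 - 8 = -7)
X(w) = 215
d(p, P) = -7 + P*p (d(p, P) = P*p - 7 = -7 + P*p)
(24104 + E(-167, -46))*(X(-216) + d(M, -105)) = (24104 + 169)*(215 + (-7 - 105*97)) = 24273*(215 + (-7 - 10185)) = 24273*(215 - 10192) = 24273*(-9977) = -242171721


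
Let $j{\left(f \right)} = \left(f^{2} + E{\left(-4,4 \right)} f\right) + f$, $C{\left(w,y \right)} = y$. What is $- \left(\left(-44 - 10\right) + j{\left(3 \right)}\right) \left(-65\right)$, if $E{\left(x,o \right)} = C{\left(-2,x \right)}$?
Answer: $-3510$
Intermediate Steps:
$E{\left(x,o \right)} = x$
$j{\left(f \right)} = f^{2} - 3 f$ ($j{\left(f \right)} = \left(f^{2} - 4 f\right) + f = f^{2} - 3 f$)
$- \left(\left(-44 - 10\right) + j{\left(3 \right)}\right) \left(-65\right) = - \left(\left(-44 - 10\right) + 3 \left(-3 + 3\right)\right) \left(-65\right) = - \left(\left(-44 - 10\right) + 3 \cdot 0\right) \left(-65\right) = - \left(-54 + 0\right) \left(-65\right) = - \left(-54\right) \left(-65\right) = \left(-1\right) 3510 = -3510$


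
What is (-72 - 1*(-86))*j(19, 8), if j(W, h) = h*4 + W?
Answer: 714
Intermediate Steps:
j(W, h) = W + 4*h (j(W, h) = 4*h + W = W + 4*h)
(-72 - 1*(-86))*j(19, 8) = (-72 - 1*(-86))*(19 + 4*8) = (-72 + 86)*(19 + 32) = 14*51 = 714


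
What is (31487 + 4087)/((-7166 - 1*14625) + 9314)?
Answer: -11858/4159 ≈ -2.8512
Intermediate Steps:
(31487 + 4087)/((-7166 - 1*14625) + 9314) = 35574/((-7166 - 14625) + 9314) = 35574/(-21791 + 9314) = 35574/(-12477) = 35574*(-1/12477) = -11858/4159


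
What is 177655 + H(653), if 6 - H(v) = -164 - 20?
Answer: 177845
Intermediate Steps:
H(v) = 190 (H(v) = 6 - (-164 - 20) = 6 - 1*(-184) = 6 + 184 = 190)
177655 + H(653) = 177655 + 190 = 177845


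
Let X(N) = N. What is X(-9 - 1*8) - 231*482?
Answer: -111359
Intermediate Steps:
X(-9 - 1*8) - 231*482 = (-9 - 1*8) - 231*482 = (-9 - 8) - 111342 = -17 - 111342 = -111359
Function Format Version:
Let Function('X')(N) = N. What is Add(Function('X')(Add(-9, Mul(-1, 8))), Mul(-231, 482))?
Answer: -111359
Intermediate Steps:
Add(Function('X')(Add(-9, Mul(-1, 8))), Mul(-231, 482)) = Add(Add(-9, Mul(-1, 8)), Mul(-231, 482)) = Add(Add(-9, -8), -111342) = Add(-17, -111342) = -111359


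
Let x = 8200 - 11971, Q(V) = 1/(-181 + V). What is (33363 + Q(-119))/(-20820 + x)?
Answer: -10008899/7377300 ≈ -1.3567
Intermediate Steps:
x = -3771
(33363 + Q(-119))/(-20820 + x) = (33363 + 1/(-181 - 119))/(-20820 - 3771) = (33363 + 1/(-300))/(-24591) = (33363 - 1/300)*(-1/24591) = (10008899/300)*(-1/24591) = -10008899/7377300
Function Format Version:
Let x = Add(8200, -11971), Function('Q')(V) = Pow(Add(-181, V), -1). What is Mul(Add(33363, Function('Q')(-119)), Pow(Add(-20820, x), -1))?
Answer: Rational(-10008899, 7377300) ≈ -1.3567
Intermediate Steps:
x = -3771
Mul(Add(33363, Function('Q')(-119)), Pow(Add(-20820, x), -1)) = Mul(Add(33363, Pow(Add(-181, -119), -1)), Pow(Add(-20820, -3771), -1)) = Mul(Add(33363, Pow(-300, -1)), Pow(-24591, -1)) = Mul(Add(33363, Rational(-1, 300)), Rational(-1, 24591)) = Mul(Rational(10008899, 300), Rational(-1, 24591)) = Rational(-10008899, 7377300)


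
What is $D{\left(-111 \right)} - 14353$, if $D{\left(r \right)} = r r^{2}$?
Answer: $-1381984$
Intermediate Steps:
$D{\left(r \right)} = r^{3}$
$D{\left(-111 \right)} - 14353 = \left(-111\right)^{3} - 14353 = -1367631 - 14353 = -1381984$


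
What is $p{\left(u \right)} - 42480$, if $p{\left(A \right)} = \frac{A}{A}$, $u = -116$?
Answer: $-42479$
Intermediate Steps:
$p{\left(A \right)} = 1$
$p{\left(u \right)} - 42480 = 1 - 42480 = -42479$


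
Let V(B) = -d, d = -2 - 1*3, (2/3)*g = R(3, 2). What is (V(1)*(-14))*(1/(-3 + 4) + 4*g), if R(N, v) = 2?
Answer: -910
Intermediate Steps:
g = 3 (g = (3/2)*2 = 3)
d = -5 (d = -2 - 3 = -5)
V(B) = 5 (V(B) = -1*(-5) = 5)
(V(1)*(-14))*(1/(-3 + 4) + 4*g) = (5*(-14))*(1/(-3 + 4) + 4*3) = -70*(1/1 + 12) = -70*(1 + 12) = -70*13 = -910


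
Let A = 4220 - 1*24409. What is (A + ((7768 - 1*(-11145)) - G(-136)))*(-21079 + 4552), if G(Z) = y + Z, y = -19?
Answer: 18526767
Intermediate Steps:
G(Z) = -19 + Z
A = -20189 (A = 4220 - 24409 = -20189)
(A + ((7768 - 1*(-11145)) - G(-136)))*(-21079 + 4552) = (-20189 + ((7768 - 1*(-11145)) - (-19 - 136)))*(-21079 + 4552) = (-20189 + ((7768 + 11145) - 1*(-155)))*(-16527) = (-20189 + (18913 + 155))*(-16527) = (-20189 + 19068)*(-16527) = -1121*(-16527) = 18526767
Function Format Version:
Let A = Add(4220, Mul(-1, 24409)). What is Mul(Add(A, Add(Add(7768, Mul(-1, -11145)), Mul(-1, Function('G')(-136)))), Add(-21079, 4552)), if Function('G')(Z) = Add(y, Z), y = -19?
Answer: 18526767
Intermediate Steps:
Function('G')(Z) = Add(-19, Z)
A = -20189 (A = Add(4220, -24409) = -20189)
Mul(Add(A, Add(Add(7768, Mul(-1, -11145)), Mul(-1, Function('G')(-136)))), Add(-21079, 4552)) = Mul(Add(-20189, Add(Add(7768, Mul(-1, -11145)), Mul(-1, Add(-19, -136)))), Add(-21079, 4552)) = Mul(Add(-20189, Add(Add(7768, 11145), Mul(-1, -155))), -16527) = Mul(Add(-20189, Add(18913, 155)), -16527) = Mul(Add(-20189, 19068), -16527) = Mul(-1121, -16527) = 18526767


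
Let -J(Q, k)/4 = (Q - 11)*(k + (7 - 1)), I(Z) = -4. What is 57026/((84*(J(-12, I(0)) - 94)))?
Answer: 28513/3780 ≈ 7.5431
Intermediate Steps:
J(Q, k) = -4*(-11 + Q)*(6 + k) (J(Q, k) = -4*(Q - 11)*(k + (7 - 1)) = -4*(-11 + Q)*(k + 6) = -4*(-11 + Q)*(6 + k))
57026/((84*(J(-12, I(0)) - 94))) = 57026/((84*((264 - 24*(-12) + 44*(-4) - 4*(-12)*(-4)) - 94))) = 57026/((84*((264 + 288 - 176 - 192) - 94))) = 57026/((84*(184 - 94))) = 57026/((84*90)) = 57026/7560 = 57026*(1/7560) = 28513/3780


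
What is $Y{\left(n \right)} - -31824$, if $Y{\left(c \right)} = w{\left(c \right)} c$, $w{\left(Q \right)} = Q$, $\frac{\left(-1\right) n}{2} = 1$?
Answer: $31828$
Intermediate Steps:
$n = -2$ ($n = \left(-2\right) 1 = -2$)
$Y{\left(c \right)} = c^{2}$ ($Y{\left(c \right)} = c c = c^{2}$)
$Y{\left(n \right)} - -31824 = \left(-2\right)^{2} - -31824 = 4 + 31824 = 31828$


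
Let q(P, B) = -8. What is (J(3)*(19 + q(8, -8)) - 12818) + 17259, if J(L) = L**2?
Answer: 4540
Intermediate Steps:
(J(3)*(19 + q(8, -8)) - 12818) + 17259 = (3**2*(19 - 8) - 12818) + 17259 = (9*11 - 12818) + 17259 = (99 - 12818) + 17259 = -12719 + 17259 = 4540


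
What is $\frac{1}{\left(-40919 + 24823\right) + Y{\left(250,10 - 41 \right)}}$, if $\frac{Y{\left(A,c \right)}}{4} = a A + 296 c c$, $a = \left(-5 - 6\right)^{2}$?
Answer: $\frac{1}{1242728} \approx 8.0468 \cdot 10^{-7}$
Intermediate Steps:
$a = 121$ ($a = \left(-11\right)^{2} = 121$)
$Y{\left(A,c \right)} = 484 A + 1184 c^{2}$ ($Y{\left(A,c \right)} = 4 \left(121 A + 296 c c\right) = 4 \left(121 A + 296 c^{2}\right) = 484 A + 1184 c^{2}$)
$\frac{1}{\left(-40919 + 24823\right) + Y{\left(250,10 - 41 \right)}} = \frac{1}{\left(-40919 + 24823\right) + \left(484 \cdot 250 + 1184 \left(10 - 41\right)^{2}\right)} = \frac{1}{-16096 + \left(121000 + 1184 \left(-31\right)^{2}\right)} = \frac{1}{-16096 + \left(121000 + 1184 \cdot 961\right)} = \frac{1}{-16096 + \left(121000 + 1137824\right)} = \frac{1}{-16096 + 1258824} = \frac{1}{1242728}$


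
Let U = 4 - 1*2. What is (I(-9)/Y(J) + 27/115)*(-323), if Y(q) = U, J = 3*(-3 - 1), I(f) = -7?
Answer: 242573/230 ≈ 1054.7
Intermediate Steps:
U = 2 (U = 4 - 2 = 2)
J = -12 (J = 3*(-4) = -12)
Y(q) = 2
(I(-9)/Y(J) + 27/115)*(-323) = (-7/2 + 27/115)*(-323) = -751/230*(-323) = 242573/230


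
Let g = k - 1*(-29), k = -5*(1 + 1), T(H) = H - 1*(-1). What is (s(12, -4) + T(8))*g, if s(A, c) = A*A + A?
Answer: 3135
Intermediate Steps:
T(H) = 1 + H (T(H) = H + 1 = 1 + H)
s(A, c) = A + A**2 (s(A, c) = A**2 + A = A + A**2)
k = -10 (k = -5*2 = -10)
g = 19 (g = -10 - 1*(-29) = -10 + 29 = 19)
(s(12, -4) + T(8))*g = (12*(1 + 12) + (1 + 8))*19 = (12*13 + 9)*19 = (156 + 9)*19 = 165*19 = 3135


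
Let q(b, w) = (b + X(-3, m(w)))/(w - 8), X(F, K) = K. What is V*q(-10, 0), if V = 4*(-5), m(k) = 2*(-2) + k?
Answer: -35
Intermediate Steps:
m(k) = -4 + k
V = -20
q(b, w) = (-4 + b + w)/(-8 + w) (q(b, w) = (b + (-4 + w))/(w - 8) = (-4 + b + w)/(-8 + w))
V*q(-10, 0) = -20*(-4 - 10 + 0)/(-8 + 0) = -20*(-14)/(-8) = -(-5)*(-14)/2 = -20*7/4 = -35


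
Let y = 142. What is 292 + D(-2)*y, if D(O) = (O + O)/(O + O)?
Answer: 434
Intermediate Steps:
D(O) = 1 (D(O) = (2*O)/((2*O)) = (2*O)*(1/(2*O)) = 1)
292 + D(-2)*y = 292 + 1*142 = 292 + 142 = 434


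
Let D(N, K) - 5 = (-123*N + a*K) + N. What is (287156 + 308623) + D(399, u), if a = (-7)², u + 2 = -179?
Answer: 538237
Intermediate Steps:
u = -181 (u = -2 - 179 = -181)
a = 49
D(N, K) = 5 - 122*N + 49*K (D(N, K) = 5 + ((-123*N + 49*K) + N) = 5 + (-122*N + 49*K) = 5 - 122*N + 49*K)
(287156 + 308623) + D(399, u) = (287156 + 308623) + (5 - 122*399 + 49*(-181)) = 595779 + (5 - 48678 - 8869) = 595779 - 57542 = 538237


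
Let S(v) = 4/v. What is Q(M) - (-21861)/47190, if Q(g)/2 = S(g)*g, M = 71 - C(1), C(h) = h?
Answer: 133127/15730 ≈ 8.4633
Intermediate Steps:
M = 70 (M = 71 - 1*1 = 71 - 1 = 70)
Q(g) = 8 (Q(g) = 2*((4/g)*g) = 2*4 = 8)
Q(M) - (-21861)/47190 = 8 - (-21861)/47190 = 8 - 1*(-7287/15730) = 8 + 7287/15730 = 133127/15730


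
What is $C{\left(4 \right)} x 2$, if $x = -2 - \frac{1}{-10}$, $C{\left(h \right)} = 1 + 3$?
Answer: $- \frac{76}{5} \approx -15.2$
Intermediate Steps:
$C{\left(h \right)} = 4$
$x = - \frac{19}{10}$ ($x = -2 - - \frac{1}{10} = -2 + \frac{1}{10} = - \frac{19}{10} \approx -1.9$)
$C{\left(4 \right)} x 2 = 4 \left(- \frac{19}{10}\right) 2 = \left(- \frac{38}{5}\right) 2 = - \frac{76}{5}$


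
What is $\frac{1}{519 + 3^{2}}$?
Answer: $\frac{1}{528} \approx 0.0018939$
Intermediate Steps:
$\frac{1}{519 + 3^{2}} = \frac{1}{519 + 9} = \frac{1}{528}$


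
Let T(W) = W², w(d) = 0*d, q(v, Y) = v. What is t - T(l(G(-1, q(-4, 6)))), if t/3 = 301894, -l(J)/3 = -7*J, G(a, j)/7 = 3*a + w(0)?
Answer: 711201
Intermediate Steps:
w(d) = 0
G(a, j) = 21*a (G(a, j) = 7*(3*a + 0) = 7*(3*a) = 21*a)
l(J) = 21*J (l(J) = -(-21)*J = 21*J)
t = 905682 (t = 3*301894 = 905682)
t - T(l(G(-1, q(-4, 6)))) = 905682 - (21*(21*(-1)))² = 905682 - (21*(-21))² = 905682 - 1*(-441)² = 905682 - 1*194481 = 905682 - 194481 = 711201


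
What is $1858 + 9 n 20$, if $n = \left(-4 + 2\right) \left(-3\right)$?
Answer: $2938$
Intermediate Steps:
$n = 6$ ($n = \left(-2\right) \left(-3\right) = 6$)
$1858 + 9 n 20 = 1858 + 9 \cdot 6 \cdot 20 = 1858 + 54 \cdot 20 = 1858 + 1080 = 2938$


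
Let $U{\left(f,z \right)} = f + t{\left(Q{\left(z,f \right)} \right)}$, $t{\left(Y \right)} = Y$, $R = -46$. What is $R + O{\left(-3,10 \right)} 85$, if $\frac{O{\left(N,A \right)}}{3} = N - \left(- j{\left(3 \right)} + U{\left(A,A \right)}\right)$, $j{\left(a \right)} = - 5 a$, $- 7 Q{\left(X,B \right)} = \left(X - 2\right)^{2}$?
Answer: $- \frac{33982}{7} \approx -4854.6$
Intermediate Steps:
$Q{\left(X,B \right)} = - \frac{\left(-2 + X\right)^{2}}{7}$ ($Q{\left(X,B \right)} = - \frac{\left(X - 2\right)^{2}}{7} = - \frac{\left(-2 + X\right)^{2}}{7}$)
$U{\left(f,z \right)} = f - \frac{\left(-2 + z\right)^{2}}{7}$
$O{\left(N,A \right)} = -45 - 3 A + 3 N + \frac{3 \left(-2 + A\right)^{2}}{7}$ ($O{\left(N,A \right)} = 3 \left(N - \left(15 + A - \frac{\left(-2 + A\right)^{2}}{7}\right)\right) = 3 \left(-15 + N - A + \frac{\left(-2 + A\right)^{2}}{7}\right) = -45 - 3 A + 3 N + \frac{3 \left(-2 + A\right)^{2}}{7}$)
$R + O{\left(-3,10 \right)} 85 = -46 + \left(- \frac{303}{7} + 3 \left(-3\right) - \frac{330}{7} + \frac{3 \cdot 10^{2}}{7}\right) 85 = -46 + \left(- \frac{303}{7} - 9 - \frac{330}{7} + \frac{3}{7} \cdot 100\right) 85 = -46 + \left(- \frac{303}{7} - 9 - \frac{330}{7} + \frac{300}{7}\right) 85 = -46 - \frac{33660}{7} = - \frac{33982}{7}$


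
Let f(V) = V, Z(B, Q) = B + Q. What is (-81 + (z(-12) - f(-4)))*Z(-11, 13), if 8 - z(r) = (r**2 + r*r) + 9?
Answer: -732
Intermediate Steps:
z(r) = -1 - 2*r**2 (z(r) = 8 - ((r**2 + r*r) + 9) = 8 - ((r**2 + r**2) + 9) = 8 - (2*r**2 + 9) = 8 - (9 + 2*r**2) = 8 + (-9 - 2*r**2) = -1 - 2*r**2)
(-81 + (z(-12) - f(-4)))*Z(-11, 13) = (-81 + ((-1 - 2*(-12)**2) - 1*(-4)))*(-11 + 13) = (-81 + ((-1 - 2*144) + 4))*2 = (-81 + ((-1 - 288) + 4))*2 = (-81 + (-289 + 4))*2 = (-81 - 285)*2 = -366*2 = -732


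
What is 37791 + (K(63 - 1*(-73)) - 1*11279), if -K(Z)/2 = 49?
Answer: 26414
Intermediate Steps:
K(Z) = -98 (K(Z) = -2*49 = -98)
37791 + (K(63 - 1*(-73)) - 1*11279) = 37791 + (-98 - 1*11279) = 37791 + (-98 - 11279) = 37791 - 11377 = 26414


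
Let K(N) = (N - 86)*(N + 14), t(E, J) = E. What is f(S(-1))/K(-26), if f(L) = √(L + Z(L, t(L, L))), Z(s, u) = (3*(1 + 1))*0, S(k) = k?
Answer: I/1344 ≈ 0.00074405*I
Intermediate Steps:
Z(s, u) = 0 (Z(s, u) = (3*2)*0 = 6*0 = 0)
K(N) = (-86 + N)*(14 + N)
f(L) = √L (f(L) = √(L + 0) = √L)
f(S(-1))/K(-26) = √(-1)/(-1204 + (-26)² - 72*(-26)) = I/(-1204 + 676 + 1872) = I/1344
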